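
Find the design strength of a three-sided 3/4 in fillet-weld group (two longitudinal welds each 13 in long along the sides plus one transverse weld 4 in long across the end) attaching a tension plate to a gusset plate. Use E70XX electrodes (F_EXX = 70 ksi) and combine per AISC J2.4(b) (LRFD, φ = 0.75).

t_e = 0.707 × 0.75 = 0.5302 in.
R_nwl = 0.6 × 70 × 0.5302 × 26 = 579 kip (longitudinal, 2 welds).
R_nwt = 0.6 × 70 × 0.5302 × 4 = 89.08 kip (transverse, base value).
(i) R_nwl + R_nwt = 668.1 kip; (ii) 0.85 R_nwl + 1.5 R_nwt = 625.8 kip.
R_n = max = 668.1 kip [governs: (i)]; φR_n = 501.1 kip.

φR_n ≈ 501 kip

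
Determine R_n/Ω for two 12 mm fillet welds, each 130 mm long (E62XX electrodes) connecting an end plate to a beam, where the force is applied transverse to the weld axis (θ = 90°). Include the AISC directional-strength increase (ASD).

E62XX → F_EXX = 620 MPa.
t_e = 0.707 × 12 = 8.484 mm; A_we = 8.484 × 260 = 2206 mm².
Directional factor: 1.0 + 0.5 sin^1.5(90°) = 1.5.
F_nw = 0.6 × 620 × 1.5 = 558 MPa.
R_n/Ω = (558 × 2206) / 2.0 × 10⁻³ = 615.4 kN.

R_n/Ω ≈ 615 kN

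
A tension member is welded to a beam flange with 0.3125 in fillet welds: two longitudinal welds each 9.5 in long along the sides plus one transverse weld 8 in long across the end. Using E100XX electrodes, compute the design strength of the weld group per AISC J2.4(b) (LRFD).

φR_n ≈ 280 kips

E100XX → F_EXX = 100 ksi.
t_e = 0.707 × 0.3125 = 0.2209 in.
R_nwl = 0.6 × 100 × 0.2209 × 19 = 251.9 kips (longitudinal, 2 welds).
R_nwt = 0.6 × 100 × 0.2209 × 8 = 106 kips (transverse, base value).
(i) R_nwl + R_nwt = 357.9 kips; (ii) 0.85 R_nwl + 1.5 R_nwt = 373.2 kips.
R_n = max = 373.2 kips [governs: (ii)]; φR_n = 279.9 kips.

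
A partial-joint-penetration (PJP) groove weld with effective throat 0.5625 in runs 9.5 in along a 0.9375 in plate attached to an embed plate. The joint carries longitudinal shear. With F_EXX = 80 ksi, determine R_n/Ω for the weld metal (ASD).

R_n/Ω ≈ 128 kip

Effective throat (given) t_e = 0.5625 in.
A_we = 0.5625 × 9.5 = 5.344 in².
F_nw = 0.6 F_EXX = 48 ksi.
R_n/Ω = (48 × 5.344) / 2.0 = 128.2 kip.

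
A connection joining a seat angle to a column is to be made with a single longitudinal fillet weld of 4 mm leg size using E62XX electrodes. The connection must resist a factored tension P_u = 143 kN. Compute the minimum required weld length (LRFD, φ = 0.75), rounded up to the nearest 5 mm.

E62XX → F_EXX = 620 MPa.
Throat t_e = 0.707 × 4 = 2.828 mm.
φr_n = 0.75 × 0.6 × 620 × 2.828 × 10⁻³ = 0.789 kN/mm.
L_req = P_u / φr_n = 143 / 0.789 = 181.2 mm total.
Round up → use L = 185 mm.

L = 185 mm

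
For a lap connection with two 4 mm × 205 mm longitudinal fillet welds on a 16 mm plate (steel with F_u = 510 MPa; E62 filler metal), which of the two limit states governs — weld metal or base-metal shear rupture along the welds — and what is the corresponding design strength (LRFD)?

φR_n ≈ 323 kN (weld metal governs)

E62XX → F_EXX = 620 MPa.
t_e = 0.707 × 4 = 2.828 mm; L = 410 mm.
Weld metal: φR_n = 0.75 × 0.6 × 620 × 2.828 × 410 × 10⁻³ = 323.5 kN.
Base metal (shear rupture): φR_n = 0.75 × 0.6 × 510 × 16 × 410 × 10⁻³ = 1506 kN.
Governing: weld metal.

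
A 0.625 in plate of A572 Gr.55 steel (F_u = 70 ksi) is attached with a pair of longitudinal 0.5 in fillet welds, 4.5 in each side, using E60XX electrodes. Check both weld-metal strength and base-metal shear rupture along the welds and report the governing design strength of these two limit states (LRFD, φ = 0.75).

φR_n ≈ 85.9 kips (weld metal governs)

E60XX → F_EXX = 60 ksi.
t_e = 0.707 × 0.5 = 0.3535 in; L = 9 in.
Weld metal: φR_n = 0.75 × 0.6 × 60 × 0.3535 × 9 = 85.9 kips.
Base metal (shear rupture): φR_n = 0.75 × 0.6 × 70 × 0.625 × 9 = 177.2 kips.
Governing: weld metal.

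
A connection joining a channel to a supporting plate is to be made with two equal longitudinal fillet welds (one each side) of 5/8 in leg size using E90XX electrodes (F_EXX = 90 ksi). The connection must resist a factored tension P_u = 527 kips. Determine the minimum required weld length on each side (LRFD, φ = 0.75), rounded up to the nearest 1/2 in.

Throat t_e = 0.707 × 0.625 = 0.4419 in.
φr_n = 0.75 × 0.6 × 90 × 0.4419 = 17.9 kips/in.
L_req = P_u / φr_n = 527 / 17.9 = 29.45 in total.
Per side: 29.45 / 2 = 14.72 in.
Round up → use L = 15 in on each side.

L = 15 in on each side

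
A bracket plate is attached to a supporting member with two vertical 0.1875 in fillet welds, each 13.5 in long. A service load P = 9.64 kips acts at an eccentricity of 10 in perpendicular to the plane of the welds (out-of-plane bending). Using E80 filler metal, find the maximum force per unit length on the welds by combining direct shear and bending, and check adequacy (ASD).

f_max ≈ 1.63 kip/in; adequate

E80XX → F_EXX = 80 ksi.
L_w = 2 × 13.5 = 27 in; section modulus (unit throat) S = 2 × L²/6 = 60.75 in².
Direct shear f_v = P/L_w = 9.64/27 = 0.357 kip/in.
Moment M = P × e = 9.64 × 10 = 96.4 kip·in; bending f_b = M/S = 1.587 kip/in.
f_max = √(f_v² + f_b²) = √(0.357² + 1.587²) = 1.627 kip/in.
r_n/Ω = (1/2.0) × 0.6 × 80 × (0.707 × 0.1875) = 3.181 kip/in → adequate.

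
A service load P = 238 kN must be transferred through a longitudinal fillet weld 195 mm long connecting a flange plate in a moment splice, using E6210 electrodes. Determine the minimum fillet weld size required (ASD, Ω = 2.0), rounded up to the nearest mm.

E62XX → F_EXX = 620 MPa.
Total weld length L = 195 mm.
Required throat t_e = P × Ω / (0.6 F_EXX × L) = 238 × 2.0 / (0.6 × 620 × 195 × 10⁻³) = 6.562 mm.
Required leg w = t_e / 0.707 = 9.281 mm → use 10 mm.

w = 10 mm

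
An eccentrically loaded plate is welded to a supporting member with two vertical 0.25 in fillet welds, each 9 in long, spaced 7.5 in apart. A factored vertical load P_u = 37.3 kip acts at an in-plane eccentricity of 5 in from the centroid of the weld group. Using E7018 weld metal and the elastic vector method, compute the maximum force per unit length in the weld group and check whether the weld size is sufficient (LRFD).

f_max ≈ 4.53 kip/in; adequate

E70XX → F_EXX = 70 ksi.
Total weld length L_w = 18 in. Treat welds as unit-width lines.
Polar moment about centroid: J = 2[d³/12 + d(b/2)²] = 2[9³/12 + 9×3.75²] = 374.6 in³.
Direct shear f_v = P/L_w = 37.3 / 18 = 2.072 kip/in (vertical).
Torsion M = P·e = 37.3 × 5 = 186.5 kip·in.
Critical point at (x, y) = (3.75, 4.5) from centroid. f_tx = M·y/J = 2.24 kip/in; f_ty = M·x/J = 1.867 kip/in.
Resultant f_max = √[f_tx² + (f_v + f_ty)²] = √[2.24² + (2.072 + 1.867)²] = 4.532 kip/in.
Capacity per unit length: φr_n = 0.75 × 0.6 × 70 × (0.707 × 0.25) = 5.568 kip/in.
4.532 ≤ 5.568 → adequate.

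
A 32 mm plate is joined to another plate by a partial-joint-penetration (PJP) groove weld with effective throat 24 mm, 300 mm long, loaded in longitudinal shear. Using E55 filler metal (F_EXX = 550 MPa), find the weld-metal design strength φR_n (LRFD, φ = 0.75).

Effective throat (given) t_e = 24 mm.
A_we = 24 × 300 = 7200 mm².
F_nw = 0.6 F_EXX = 330 MPa.
φR_n = 0.75 × 330 × 7200 × 10⁻³ = 1782 kN.

φR_n ≈ 1780 kN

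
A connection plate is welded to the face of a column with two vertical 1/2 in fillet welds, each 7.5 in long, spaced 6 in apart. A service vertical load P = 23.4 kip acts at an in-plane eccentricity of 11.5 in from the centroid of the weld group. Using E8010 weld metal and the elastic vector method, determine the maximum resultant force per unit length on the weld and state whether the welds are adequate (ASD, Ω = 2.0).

E80XX → F_EXX = 80 ksi.
Total weld length L_w = 15 in. Treat welds as unit-width lines.
Polar moment about centroid: J = 2[d³/12 + d(b/2)²] = 2[7.5³/12 + 7.5×3²] = 205.3 in³.
Direct shear f_v = P/L_w = 23.4 / 15 = 1.56 kip/in (vertical).
Torsion M = P·e = 23.4 × 11.5 = 269.1 kip·in.
Critical point at (x, y) = (3, 3.75) from centroid. f_tx = M·y/J = 4.915 kip/in; f_ty = M·x/J = 3.932 kip/in.
Resultant f_max = √[f_tx² + (f_v + f_ty)²] = √[4.915² + (1.56 + 3.932)²] = 7.37 kip/in.
Capacity per unit length: r_n/Ω = (1/2.0) × 0.6 × 80 × (0.707 × 0.5) = 8.484 kip/in.
7.37 ≤ 8.484 → adequate.

f_max ≈ 7.37 kip/in; adequate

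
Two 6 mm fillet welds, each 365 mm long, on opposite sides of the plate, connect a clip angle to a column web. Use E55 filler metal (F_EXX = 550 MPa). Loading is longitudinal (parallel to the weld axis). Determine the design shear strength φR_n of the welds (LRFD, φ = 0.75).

φR_n ≈ 766 kN

Effective throat t_e = 0.707 × 6 = 4.242 mm.
Total length L = 730 mm; A_we = 4.242 × 730 = 3097 mm².
F_nw = 0.6 F_EXX = 0.6 × 550 = 330 MPa.
φR_n = 0.75 × 330 × 3097 × 10⁻³ = 766.4 kN.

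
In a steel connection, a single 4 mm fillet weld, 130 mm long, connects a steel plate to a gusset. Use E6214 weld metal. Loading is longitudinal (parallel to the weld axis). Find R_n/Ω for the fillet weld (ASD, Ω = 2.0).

E62XX → F_EXX = 620 MPa.
Effective throat t_e = 0.707 × 4 = 2.828 mm.
Total length L = 130 mm; A_we = 2.828 × 130 = 367.6 mm².
F_nw = 0.6 F_EXX = 0.6 × 620 = 372 MPa.
R_n = 372 × 367.6 × 10⁻³ = 136.8 kN; R_n/Ω = 136.8/2.0 = 68.38 kN.

R_n/Ω ≈ 68.4 kN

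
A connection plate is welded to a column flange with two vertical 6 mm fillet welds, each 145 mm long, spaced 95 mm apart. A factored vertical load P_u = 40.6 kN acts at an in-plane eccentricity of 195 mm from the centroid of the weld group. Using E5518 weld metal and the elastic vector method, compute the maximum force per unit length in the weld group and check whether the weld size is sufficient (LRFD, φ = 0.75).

E55XX → F_EXX = 550 MPa.
Total weld length L_w = 290 mm. Treat welds as unit-width lines.
Polar moment about centroid: J = 2[d³/12 + d(b/2)²] = 2[145³/12 + 145×47.5²] = 1162000 mm³.
Direct shear f_v = P/L_w = 40.6×10³ / 290 = 140 N/mm (vertical).
Torsion M = P·e = 40.6×10³ × 195 = 7917000 N·mm.
Critical point at (x, y) = (47.5, 72.5) from centroid. f_tx = M·y/J = 493.8 N/mm; f_ty = M·x/J = 323.5 N/mm.
Resultant f_max = √[f_tx² + (f_v + f_ty)²] = √[493.8² + (140 + 323.5)²] = 677.2 N/mm.
Capacity per unit length: φr_n = 0.75 × 0.6 × 550 × (0.707 × 6) = 1050 N/mm.
677.2 ≤ 1050 → adequate.

f_max ≈ 677 N/mm; adequate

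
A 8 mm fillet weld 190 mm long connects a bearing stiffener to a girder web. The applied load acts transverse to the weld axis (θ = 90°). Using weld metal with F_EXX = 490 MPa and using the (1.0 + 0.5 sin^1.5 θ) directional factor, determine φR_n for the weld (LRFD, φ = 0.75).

φR_n ≈ 355 kN

t_e = 0.707 × 8 = 5.656 mm; A_we = 5.656 × 190 = 1075 mm².
Directional factor: 1.0 + 0.5 sin^1.5(90°) = 1.5.
F_nw = 0.6 × 490 × 1.5 = 441 MPa.
φR_n = 0.75 × 441 × 1075 × 10⁻³ = 355.4 kN.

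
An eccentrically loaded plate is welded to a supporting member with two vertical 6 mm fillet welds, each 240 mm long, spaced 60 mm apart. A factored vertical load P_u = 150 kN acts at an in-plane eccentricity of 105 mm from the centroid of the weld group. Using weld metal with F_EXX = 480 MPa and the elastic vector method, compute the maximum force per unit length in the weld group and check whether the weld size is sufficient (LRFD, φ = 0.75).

Total weld length L_w = 480 mm. Treat welds as unit-width lines.
Polar moment about centroid: J = 2[d³/12 + d(b/2)²] = 2[240³/12 + 240×30²] = 2736000 mm³.
Direct shear f_v = P/L_w = 150×10³ / 480 = 312.5 N/mm (vertical).
Torsion M = P·e = 150×10³ × 105 = 15750000 N·mm.
Critical point at (x, y) = (30, 120) from centroid. f_tx = M·y/J = 690.8 N/mm; f_ty = M·x/J = 172.7 N/mm.
Resultant f_max = √[f_tx² + (f_v + f_ty)²] = √[690.8² + (312.5 + 172.7)²] = 844.2 N/mm.
Capacity per unit length: φr_n = 0.75 × 0.6 × 480 × (0.707 × 6) = 916.3 N/mm.
844.2 ≤ 916.3 → adequate.

f_max ≈ 844 N/mm; adequate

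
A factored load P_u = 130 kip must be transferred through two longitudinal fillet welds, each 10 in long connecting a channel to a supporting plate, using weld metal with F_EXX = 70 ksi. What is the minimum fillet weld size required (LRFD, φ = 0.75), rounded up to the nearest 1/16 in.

Total weld length L = 20 in.
Required throat t_e = P_u / (φ × 0.6 F_EXX × L) = 130 / (0.75 × 0.6 × 70 × 20) = 0.2063 in.
Required leg w = t_e / 0.707 = 0.2919 in → use 5/16 in.

w = 5/16 in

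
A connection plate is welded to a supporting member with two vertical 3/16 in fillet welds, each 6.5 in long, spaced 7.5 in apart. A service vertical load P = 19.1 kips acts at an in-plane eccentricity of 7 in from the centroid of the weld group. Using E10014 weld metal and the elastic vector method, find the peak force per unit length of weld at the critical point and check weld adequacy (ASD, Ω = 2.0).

f_max ≈ 4.13 kip/in; NOT adequate

E100XX → F_EXX = 100 ksi.
Total weld length L_w = 13 in. Treat welds as unit-width lines.
Polar moment about centroid: J = 2[d³/12 + d(b/2)²] = 2[6.5³/12 + 6.5×3.75²] = 228.6 in³.
Direct shear f_v = P/L_w = 19.1 / 13 = 1.469 kip/in (vertical).
Torsion M = P·e = 19.1 × 7 = 133.7 kip·in.
Critical point at (x, y) = (3.75, 3.25) from centroid. f_tx = M·y/J = 1.901 kip/in; f_ty = M·x/J = 2.193 kip/in.
Resultant f_max = √[f_tx² + (f_v + f_ty)²] = √[1.901² + (1.469 + 2.193)²] = 4.127 kip/in.
Capacity per unit length: r_n/Ω = (1/2.0) × 0.6 × 100 × (0.707 × 0.1875) = 3.977 kip/in.
4.127 > 3.977 → NOT adequate.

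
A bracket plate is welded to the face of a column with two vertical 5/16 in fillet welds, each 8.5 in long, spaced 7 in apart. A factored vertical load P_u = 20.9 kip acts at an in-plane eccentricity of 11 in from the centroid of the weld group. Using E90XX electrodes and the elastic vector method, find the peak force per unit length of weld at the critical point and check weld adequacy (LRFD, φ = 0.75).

E90XX → F_EXX = 90 ksi.
Total weld length L_w = 17 in. Treat welds as unit-width lines.
Polar moment about centroid: J = 2[d³/12 + d(b/2)²] = 2[8.5³/12 + 8.5×3.5²] = 310.6 in³.
Direct shear f_v = P/L_w = 20.9 / 17 = 1.229 kip/in (vertical).
Torsion M = P·e = 20.9 × 11 = 229.9 kip·in.
Critical point at (x, y) = (3.5, 4.25) from centroid. f_tx = M·y/J = 3.146 kip/in; f_ty = M·x/J = 2.591 kip/in.
Resultant f_max = √[f_tx² + (f_v + f_ty)²] = √[3.146² + (1.229 + 2.591)²] = 4.949 kip/in.
Capacity per unit length: φr_n = 0.75 × 0.6 × 90 × (0.707 × 0.3125) = 8.948 kip/in.
4.949 ≤ 8.948 → adequate.

f_max ≈ 4.95 kip/in; adequate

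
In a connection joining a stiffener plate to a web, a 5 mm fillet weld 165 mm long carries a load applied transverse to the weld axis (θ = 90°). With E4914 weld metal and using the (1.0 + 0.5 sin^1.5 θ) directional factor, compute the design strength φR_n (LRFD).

E49XX → F_EXX = 490 MPa.
t_e = 0.707 × 5 = 3.535 mm; A_we = 3.535 × 165 = 583.3 mm².
Directional factor: 1.0 + 0.5 sin^1.5(90°) = 1.5.
F_nw = 0.6 × 490 × 1.5 = 441 MPa.
φR_n = 0.75 × 441 × 583.3 × 10⁻³ = 192.9 kN.

φR_n ≈ 193 kN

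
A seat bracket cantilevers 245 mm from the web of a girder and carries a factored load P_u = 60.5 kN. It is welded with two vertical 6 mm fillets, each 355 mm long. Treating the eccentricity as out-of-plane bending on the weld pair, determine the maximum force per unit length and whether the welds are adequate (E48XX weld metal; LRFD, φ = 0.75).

f_max ≈ 363 N/mm; adequate

E48XX → F_EXX = 480 MPa.
L_w = 2 × 355 = 710 mm; section modulus (unit throat) S = 2 × L²/6 = 42010 mm².
Direct shear f_v = P/L_w = 60.5×10³/710 = 85.21 N/mm.
Moment M = P × e = 60.5×10³ × 245 = 14822000 N·mm; bending f_b = M/S = 352.8 N/mm.
f_max = √(f_v² + f_b²) = √(85.21² + 352.8²) = 363 N/mm.
φr_n = 0.75 × 0.6 × 480 × (0.707 × 6) = 916.3 N/mm → adequate.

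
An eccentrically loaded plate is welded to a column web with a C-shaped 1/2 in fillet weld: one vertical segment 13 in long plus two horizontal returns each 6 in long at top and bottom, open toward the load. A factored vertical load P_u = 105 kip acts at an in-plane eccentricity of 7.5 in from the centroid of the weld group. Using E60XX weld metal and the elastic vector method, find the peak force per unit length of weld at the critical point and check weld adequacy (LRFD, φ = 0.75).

f_max ≈ 11 kip/in; NOT adequate

E60XX → F_EXX = 60 ksi.
Total weld length L_w = 25 in. Treat welds as unit-width lines.
Centroid: x̄ = 2×6×3 / 25 = 1.44 in from the vertical weld.
Polar moment about centroid: J = I_x + I_y = [13³/12 + 2×6×6.5²] + [13×1.44² + 2(6³/12 + 6×1.56²)] = 782.2 in³.
Direct shear f_v = P/L_w = 105 / 25 = 4.2 kip/in (vertical).
Torsion M = P·e = 105 × 7.5 = 787.5 kip·in.
Critical point at (x, y) = (4.56, 6.5) from centroid. f_tx = M·y/J = 6.544 kip/in; f_ty = M·x/J = 4.591 kip/in.
Resultant f_max = √[f_tx² + (f_v + f_ty)²] = √[6.544² + (4.2 + 4.591)²] = 10.96 kip/in.
Capacity per unit length: φr_n = 0.75 × 0.6 × 60 × (0.707 × 0.5) = 9.544 kip/in.
10.96 > 9.544 → NOT adequate.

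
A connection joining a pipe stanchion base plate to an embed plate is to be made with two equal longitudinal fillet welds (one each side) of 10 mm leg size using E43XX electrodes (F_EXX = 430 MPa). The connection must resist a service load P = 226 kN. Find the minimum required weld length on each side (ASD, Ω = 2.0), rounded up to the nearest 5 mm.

Throat t_e = 0.707 × 10 = 7.07 mm.
r_n/Ω = (0.6 × 430 × 7.07) / 2.0 = 912 N/mm = 0.912 kN/mm.
L_req = P / (r_n/Ω) = 226 / 0.912 = 247.8 mm total.
Per side: 247.8 / 2 = 123.9 mm.
Round up → use L = 125 mm on each side.

L = 125 mm on each side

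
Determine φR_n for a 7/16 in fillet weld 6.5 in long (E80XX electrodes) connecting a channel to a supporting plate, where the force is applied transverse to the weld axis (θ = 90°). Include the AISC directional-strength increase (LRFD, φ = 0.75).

E80XX → F_EXX = 80 ksi.
t_e = 0.707 × 0.4375 = 0.3093 in; A_we = 0.3093 × 6.5 = 2.011 in².
Directional factor: 1.0 + 0.5 sin^1.5(90°) = 1.5.
F_nw = 0.6 × 80 × 1.5 = 72 ksi.
φR_n = 0.75 × 72 × 2.011 = 108.6 kip.

φR_n ≈ 109 kip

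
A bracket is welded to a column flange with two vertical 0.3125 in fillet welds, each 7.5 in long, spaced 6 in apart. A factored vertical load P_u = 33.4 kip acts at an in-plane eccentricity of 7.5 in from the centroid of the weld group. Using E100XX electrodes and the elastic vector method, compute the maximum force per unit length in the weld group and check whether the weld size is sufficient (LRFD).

f_max ≈ 7.46 kip/in; adequate

E100XX → F_EXX = 100 ksi.
Total weld length L_w = 15 in. Treat welds as unit-width lines.
Polar moment about centroid: J = 2[d³/12 + d(b/2)²] = 2[7.5³/12 + 7.5×3²] = 205.3 in³.
Direct shear f_v = P/L_w = 33.4 / 15 = 2.227 kip/in (vertical).
Torsion M = P·e = 33.4 × 7.5 = 250.5 kip·in.
Critical point at (x, y) = (3, 3.75) from centroid. f_tx = M·y/J = 4.575 kip/in; f_ty = M·x/J = 3.66 kip/in.
Resultant f_max = √[f_tx² + (f_v + f_ty)²] = √[4.575² + (2.227 + 3.66)²] = 7.456 kip/in.
Capacity per unit length: φr_n = 0.75 × 0.6 × 100 × (0.707 × 0.3125) = 9.942 kip/in.
7.456 ≤ 9.942 → adequate.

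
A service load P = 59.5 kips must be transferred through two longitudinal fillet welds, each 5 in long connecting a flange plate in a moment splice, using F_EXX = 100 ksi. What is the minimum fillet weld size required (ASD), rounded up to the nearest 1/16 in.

w = 5/16 in

Total weld length L = 10 in.
Required throat t_e = P × Ω / (0.6 F_EXX × L) = 59.5 × 2.0 / (0.6 × 100 × 10) = 0.1983 in.
Required leg w = t_e / 0.707 = 0.2805 in → use 5/16 in.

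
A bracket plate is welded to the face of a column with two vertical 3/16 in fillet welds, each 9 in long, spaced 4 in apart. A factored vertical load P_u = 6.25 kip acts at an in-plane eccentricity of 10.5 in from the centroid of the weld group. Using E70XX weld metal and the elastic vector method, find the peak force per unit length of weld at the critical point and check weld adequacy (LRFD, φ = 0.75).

E70XX → F_EXX = 70 ksi.
Total weld length L_w = 18 in. Treat welds as unit-width lines.
Polar moment about centroid: J = 2[d³/12 + d(b/2)²] = 2[9³/12 + 9×2²] = 193.5 in³.
Direct shear f_v = P/L_w = 6.25 / 18 = 0.3472 kip/in (vertical).
Torsion M = P·e = 6.25 × 10.5 = 65.625 kip·in.
Critical point at (x, y) = (2, 4.5) from centroid. f_tx = M·y/J = 1.526 kip/in; f_ty = M·x/J = 0.6783 kip/in.
Resultant f_max = √[f_tx² + (f_v + f_ty)²] = √[1.526² + (0.3472 + 0.6783)²] = 1.839 kip/in.
Capacity per unit length: φr_n = 0.75 × 0.6 × 70 × (0.707 × 0.1875) = 4.176 kip/in.
1.839 ≤ 4.176 → adequate.

f_max ≈ 1.84 kip/in; adequate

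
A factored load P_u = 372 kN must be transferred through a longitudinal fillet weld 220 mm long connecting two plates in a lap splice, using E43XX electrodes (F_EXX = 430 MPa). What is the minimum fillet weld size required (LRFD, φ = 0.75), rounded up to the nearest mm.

Total weld length L = 220 mm.
Required throat t_e = P_u / (φ × 0.6 F_EXX × L) = 372 / (0.75 × 0.6 × 430 × 220 × 10⁻³) = 8.739 mm.
Required leg w = t_e / 0.707 = 12.36 mm → use 13 mm.

w = 13 mm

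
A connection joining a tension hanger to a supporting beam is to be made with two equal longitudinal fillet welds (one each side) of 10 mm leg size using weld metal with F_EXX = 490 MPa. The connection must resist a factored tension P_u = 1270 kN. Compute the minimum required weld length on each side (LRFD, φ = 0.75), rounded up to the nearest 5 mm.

L = 410 mm on each side

Throat t_e = 0.707 × 10 = 7.07 mm.
φr_n = 0.75 × 0.6 × 490 × 7.07 × 10⁻³ = 1.559 kN/mm.
L_req = P_u / φr_n = 1270 / 1.559 = 814.7 mm total.
Per side: 814.7 / 2 = 407.3 mm.
Round up → use L = 410 mm on each side.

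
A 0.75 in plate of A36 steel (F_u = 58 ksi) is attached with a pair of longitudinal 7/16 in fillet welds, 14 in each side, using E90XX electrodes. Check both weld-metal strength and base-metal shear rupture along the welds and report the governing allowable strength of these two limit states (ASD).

E90XX → F_EXX = 90 ksi.
t_e = 0.707 × 0.4375 = 0.3093 in; L = 28 in.
Weld metal: R_n/Ω = (1/2.0) × 0.6 × 90 × 0.3093 × 28 = 233.8 kips.
Base metal (shear rupture): R_n/Ω = (1/2.0) × 0.6 × 58 × 0.75 × 28 = 365.4 kips.
Governing: weld metal.

R_n/Ω ≈ 234 kips (weld metal governs)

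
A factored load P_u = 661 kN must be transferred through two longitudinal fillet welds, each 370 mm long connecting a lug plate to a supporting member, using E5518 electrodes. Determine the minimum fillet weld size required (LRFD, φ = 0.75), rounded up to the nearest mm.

w = 6 mm

E55XX → F_EXX = 550 MPa.
Total weld length L = 740 mm.
Required throat t_e = P_u / (φ × 0.6 F_EXX × L) = 661 / (0.75 × 0.6 × 550 × 740 × 10⁻³) = 3.609 mm.
Required leg w = t_e / 0.707 = 5.105 mm → use 6 mm.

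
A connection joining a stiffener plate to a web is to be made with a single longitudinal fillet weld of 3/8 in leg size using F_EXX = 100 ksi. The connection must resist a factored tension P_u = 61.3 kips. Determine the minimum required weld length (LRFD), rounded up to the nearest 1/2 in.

Throat t_e = 0.707 × 0.375 = 0.2651 in.
φr_n = 0.75 × 0.6 × 100 × 0.2651 = 11.93 kips/in.
L_req = P_u / φr_n = 61.3 / 11.93 = 5.138 in total.
Round up → use L = 5.5 in.

L = 5.5 in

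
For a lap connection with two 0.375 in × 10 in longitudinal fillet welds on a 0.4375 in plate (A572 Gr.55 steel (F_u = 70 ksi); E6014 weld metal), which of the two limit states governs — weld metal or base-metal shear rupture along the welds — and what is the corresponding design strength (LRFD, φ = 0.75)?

E60XX → F_EXX = 60 ksi.
t_e = 0.707 × 0.375 = 0.2651 in; L = 20 in.
Weld metal: φR_n = 0.75 × 0.6 × 60 × 0.2651 × 20 = 143.2 kips.
Base metal (shear rupture): φR_n = 0.75 × 0.6 × 70 × 0.4375 × 20 = 275.6 kips.
Governing: weld metal.

φR_n ≈ 143 kips (weld metal governs)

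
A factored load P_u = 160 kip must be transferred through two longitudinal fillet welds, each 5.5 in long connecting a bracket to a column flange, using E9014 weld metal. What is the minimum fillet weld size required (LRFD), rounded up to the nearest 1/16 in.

E90XX → F_EXX = 90 ksi.
Total weld length L = 11 in.
Required throat t_e = P_u / (φ × 0.6 F_EXX × L) = 160 / (0.75 × 0.6 × 90 × 11) = 0.3591 in.
Required leg w = t_e / 0.707 = 0.508 in → use 9/16 in.

w = 9/16 in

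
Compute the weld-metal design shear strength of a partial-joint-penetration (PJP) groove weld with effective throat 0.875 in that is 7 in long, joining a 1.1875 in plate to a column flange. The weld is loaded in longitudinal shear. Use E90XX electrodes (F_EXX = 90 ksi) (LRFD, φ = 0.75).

Effective throat (given) t_e = 0.875 in.
A_we = 0.875 × 7 = 6.125 in².
F_nw = 0.6 F_EXX = 54 ksi.
φR_n = 0.75 × 54 × 6.125 = 248.1 kips.

φR_n ≈ 248 kips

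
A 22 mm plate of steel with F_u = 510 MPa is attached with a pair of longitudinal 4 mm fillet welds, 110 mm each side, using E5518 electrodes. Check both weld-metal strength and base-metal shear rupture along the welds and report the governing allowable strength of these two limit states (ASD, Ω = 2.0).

R_n/Ω ≈ 103 kN (weld metal governs)

E55XX → F_EXX = 550 MPa.
t_e = 0.707 × 4 = 2.828 mm; L = 220 mm.
Weld metal: R_n/Ω = (1/2.0) × 0.6 × 550 × 2.828 × 220 × 10⁻³ = 102.7 kN.
Base metal (shear rupture): R_n/Ω = (1/2.0) × 0.6 × 510 × 22 × 220 × 10⁻³ = 740.5 kN.
Governing: weld metal.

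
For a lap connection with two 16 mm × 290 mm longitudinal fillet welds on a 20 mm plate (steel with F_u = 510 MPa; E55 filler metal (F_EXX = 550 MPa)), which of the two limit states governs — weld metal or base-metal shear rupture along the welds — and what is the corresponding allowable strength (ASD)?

t_e = 0.707 × 16 = 11.31 mm; L = 580 mm.
Weld metal: R_n/Ω = (1/2.0) × 0.6 × 550 × 11.31 × 580 × 10⁻³ = 1083 kN.
Base metal (shear rupture): R_n/Ω = (1/2.0) × 0.6 × 510 × 20 × 580 × 10⁻³ = 1775 kN.
Governing: weld metal.

R_n/Ω ≈ 1080 kN (weld metal governs)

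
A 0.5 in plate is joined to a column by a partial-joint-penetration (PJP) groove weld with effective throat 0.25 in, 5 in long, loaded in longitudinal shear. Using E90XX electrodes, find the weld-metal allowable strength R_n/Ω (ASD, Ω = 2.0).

E90XX → F_EXX = 90 ksi.
Effective throat (given) t_e = 0.25 in.
A_we = 0.25 × 5 = 1.25 in².
F_nw = 0.6 F_EXX = 54 ksi.
R_n/Ω = (54 × 1.25) / 2.0 = 33.75 kip.

R_n/Ω ≈ 33.8 kip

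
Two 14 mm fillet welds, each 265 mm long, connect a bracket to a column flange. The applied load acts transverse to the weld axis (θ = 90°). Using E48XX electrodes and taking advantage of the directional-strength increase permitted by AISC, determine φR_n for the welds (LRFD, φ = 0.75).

φR_n ≈ 1700 kN

E48XX → F_EXX = 480 MPa.
t_e = 0.707 × 14 = 9.898 mm; A_we = 9.898 × 530 = 5246 mm².
Directional factor: 1.0 + 0.5 sin^1.5(90°) = 1.5.
F_nw = 0.6 × 480 × 1.5 = 432 MPa.
φR_n = 0.75 × 432 × 5246 × 10⁻³ = 1700 kN.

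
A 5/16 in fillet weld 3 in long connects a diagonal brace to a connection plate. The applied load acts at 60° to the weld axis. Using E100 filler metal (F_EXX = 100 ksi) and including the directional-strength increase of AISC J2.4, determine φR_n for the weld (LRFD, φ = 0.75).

t_e = 0.707 × 0.3125 = 0.2209 in; A_we = 0.2209 × 3 = 0.6628 in².
Directional factor: 1.0 + 0.5 sin^1.5(60°) = 1.403.
F_nw = 0.6 × 100 × 1.403 = 84.18 ksi.
φR_n = 0.75 × 84.18 × 0.6628 = 41.85 kips.

φR_n ≈ 41.8 kips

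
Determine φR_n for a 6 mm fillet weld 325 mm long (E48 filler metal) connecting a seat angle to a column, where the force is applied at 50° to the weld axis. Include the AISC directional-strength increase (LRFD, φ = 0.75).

φR_n ≈ 398 kN

E48XX → F_EXX = 480 MPa.
t_e = 0.707 × 6 = 4.242 mm; A_we = 4.242 × 325 = 1379 mm².
Directional factor: 1.0 + 0.5 sin^1.5(50°) = 1.335.
F_nw = 0.6 × 480 × 1.335 = 384.5 MPa.
φR_n = 0.75 × 384.5 × 1379 × 10⁻³ = 397.6 kN.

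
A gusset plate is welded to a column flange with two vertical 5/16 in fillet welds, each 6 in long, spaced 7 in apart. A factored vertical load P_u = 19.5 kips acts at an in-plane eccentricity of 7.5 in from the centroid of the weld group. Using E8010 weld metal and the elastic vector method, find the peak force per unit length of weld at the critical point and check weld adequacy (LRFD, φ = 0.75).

E80XX → F_EXX = 80 ksi.
Total weld length L_w = 12 in. Treat welds as unit-width lines.
Polar moment about centroid: J = 2[d³/12 + d(b/2)²] = 2[6³/12 + 6×3.5²] = 183 in³.
Direct shear f_v = P/L_w = 19.5 / 12 = 1.625 kip/in (vertical).
Torsion M = P·e = 19.5 × 7.5 = 146.25 kip·in.
Critical point at (x, y) = (3.5, 3) from centroid. f_tx = M·y/J = 2.398 kip/in; f_ty = M·x/J = 2.797 kip/in.
Resultant f_max = √[f_tx² + (f_v + f_ty)²] = √[2.398² + (1.625 + 2.797)²] = 5.03 kip/in.
Capacity per unit length: φr_n = 0.75 × 0.6 × 80 × (0.707 × 0.3125) = 7.954 kip/in.
5.03 ≤ 7.954 → adequate.

f_max ≈ 5.03 kip/in; adequate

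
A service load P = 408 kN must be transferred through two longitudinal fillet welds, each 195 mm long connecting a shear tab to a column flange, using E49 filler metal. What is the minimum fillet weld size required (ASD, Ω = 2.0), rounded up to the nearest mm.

w = 11 mm

E49XX → F_EXX = 490 MPa.
Total weld length L = 390 mm.
Required throat t_e = P × Ω / (0.6 F_EXX × L) = 408 × 2.0 / (0.6 × 490 × 390 × 10⁻³) = 7.117 mm.
Required leg w = t_e / 0.707 = 10.07 mm → use 11 mm.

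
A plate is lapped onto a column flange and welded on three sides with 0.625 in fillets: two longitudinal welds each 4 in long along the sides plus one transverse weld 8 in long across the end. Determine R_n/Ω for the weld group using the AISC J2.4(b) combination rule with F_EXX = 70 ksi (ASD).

R_n/Ω ≈ 174 kips

t_e = 0.707 × 0.625 = 0.4419 in.
R_nwl = 0.6 × 70 × 0.4419 × 8 = 148.5 kips (longitudinal, 2 welds).
R_nwt = 0.6 × 70 × 0.4419 × 8 = 148.5 kips (transverse, base value).
(i) R_nwl + R_nwt = 296.9 kips; (ii) 0.85 R_nwl + 1.5 R_nwt = 348.9 kips.
R_n = max = 348.9 kips [governs: (ii)]; R_n/Ω = 174.5 kips.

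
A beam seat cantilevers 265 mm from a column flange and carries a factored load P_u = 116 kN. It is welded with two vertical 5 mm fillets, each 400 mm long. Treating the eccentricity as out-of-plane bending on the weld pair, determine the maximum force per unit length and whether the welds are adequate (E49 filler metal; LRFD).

E49XX → F_EXX = 490 MPa.
L_w = 2 × 400 = 800 mm; section modulus (unit throat) S = 2 × L²/6 = 53330 mm².
Direct shear f_v = P/L_w = 116×10³/800 = 145 N/mm.
Moment M = P × e = 116×10³ × 265 = 30740000 N·mm; bending f_b = M/S = 576.4 N/mm.
f_max = √(f_v² + f_b²) = √(145² + 576.4²) = 594.3 N/mm.
φr_n = 0.75 × 0.6 × 490 × (0.707 × 5) = 779.5 N/mm → adequate.

f_max ≈ 594 N/mm; adequate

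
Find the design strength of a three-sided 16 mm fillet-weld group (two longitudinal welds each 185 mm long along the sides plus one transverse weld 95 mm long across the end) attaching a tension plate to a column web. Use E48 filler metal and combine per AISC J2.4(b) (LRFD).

φR_n ≈ 1140 kN

E48XX → F_EXX = 480 MPa.
t_e = 0.707 × 16 = 11.31 mm.
R_nwl = 0.6 × 480 × 11.31 × 370 × 10⁻³ = 1205 kN (longitudinal, 2 welds).
R_nwt = 0.6 × 480 × 11.31 × 95 × 10⁻³ = 309.5 kN (transverse, base value).
(i) R_nwl + R_nwt = 1515 kN; (ii) 0.85 R_nwl + 1.5 R_nwt = 1489 kN.
R_n = max = 1515 kN [governs: (i)]; φR_n = 1136 kN.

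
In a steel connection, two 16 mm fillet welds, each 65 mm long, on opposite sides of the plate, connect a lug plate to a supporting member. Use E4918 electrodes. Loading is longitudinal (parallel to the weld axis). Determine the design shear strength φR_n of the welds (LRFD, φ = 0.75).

E49XX → F_EXX = 490 MPa.
Effective throat t_e = 0.707 × 16 = 11.31 mm.
Total length L = 130 mm; A_we = 11.31 × 130 = 1471 mm².
F_nw = 0.6 F_EXX = 0.6 × 490 = 294 MPa.
φR_n = 0.75 × 294 × 1471 × 10⁻³ = 324.3 kN.

φR_n ≈ 324 kN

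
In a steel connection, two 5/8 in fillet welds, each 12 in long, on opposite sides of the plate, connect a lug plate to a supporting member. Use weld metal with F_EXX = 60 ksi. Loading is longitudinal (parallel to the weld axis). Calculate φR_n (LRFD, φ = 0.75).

φR_n ≈ 286 kips

Effective throat t_e = 0.707 × 0.625 = 0.4419 in.
Total length L = 24 in; A_we = 0.4419 × 24 = 10.6 in².
F_nw = 0.6 F_EXX = 0.6 × 60 = 36 ksi.
φR_n = 0.75 × 36 × 10.6 = 286.3 kips.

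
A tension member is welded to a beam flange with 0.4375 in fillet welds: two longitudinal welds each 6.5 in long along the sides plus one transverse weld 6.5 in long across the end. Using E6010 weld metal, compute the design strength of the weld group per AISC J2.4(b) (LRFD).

E60XX → F_EXX = 60 ksi.
t_e = 0.707 × 0.4375 = 0.3093 in.
R_nwl = 0.6 × 60 × 0.3093 × 13 = 144.8 kips (longitudinal, 2 welds).
R_nwt = 0.6 × 60 × 0.3093 × 6.5 = 72.38 kips (transverse, base value).
(i) R_nwl + R_nwt = 217.1 kips; (ii) 0.85 R_nwl + 1.5 R_nwt = 231.6 kips.
R_n = max = 231.6 kips [governs: (ii)]; φR_n = 173.7 kips.

φR_n ≈ 174 kips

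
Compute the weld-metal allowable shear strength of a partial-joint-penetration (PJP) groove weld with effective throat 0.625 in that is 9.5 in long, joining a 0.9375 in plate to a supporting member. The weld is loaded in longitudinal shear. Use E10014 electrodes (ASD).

R_n/Ω ≈ 178 kip

E100XX → F_EXX = 100 ksi.
Effective throat (given) t_e = 0.625 in.
A_we = 0.625 × 9.5 = 5.938 in².
F_nw = 0.6 F_EXX = 60 ksi.
R_n/Ω = (60 × 5.938) / 2.0 = 178.1 kip.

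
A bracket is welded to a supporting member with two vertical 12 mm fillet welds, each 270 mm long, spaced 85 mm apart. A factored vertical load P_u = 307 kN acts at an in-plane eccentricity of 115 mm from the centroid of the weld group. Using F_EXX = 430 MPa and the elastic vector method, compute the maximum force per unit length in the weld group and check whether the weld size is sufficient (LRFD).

Total weld length L_w = 540 mm. Treat welds as unit-width lines.
Polar moment about centroid: J = 2[d³/12 + d(b/2)²] = 2[270³/12 + 270×42.5²] = 4256000 mm³.
Direct shear f_v = P/L_w = 307×10³ / 540 = 568.5 N/mm (vertical).
Torsion M = P·e = 307×10³ × 115 = 35305000 N·mm.
Critical point at (x, y) = (42.5, 135) from centroid. f_tx = M·y/J = 1120 N/mm; f_ty = M·x/J = 352.6 N/mm.
Resultant f_max = √[f_tx² + (f_v + f_ty)²] = √[1120² + (568.5 + 352.6)²] = 1450 N/mm.
Capacity per unit length: φr_n = 0.75 × 0.6 × 430 × (0.707 × 12) = 1642 N/mm.
1450 ≤ 1642 → adequate.

f_max ≈ 1450 N/mm; adequate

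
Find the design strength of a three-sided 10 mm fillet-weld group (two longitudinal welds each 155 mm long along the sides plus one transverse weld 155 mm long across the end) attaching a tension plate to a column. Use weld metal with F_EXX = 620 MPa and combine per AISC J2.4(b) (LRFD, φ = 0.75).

t_e = 0.707 × 10 = 7.07 mm.
R_nwl = 0.6 × 620 × 7.07 × 310 × 10⁻³ = 815.3 kN (longitudinal, 2 welds).
R_nwt = 0.6 × 620 × 7.07 × 155 × 10⁻³ = 407.7 kN (transverse, base value).
(i) R_nwl + R_nwt = 1223 kN; (ii) 0.85 R_nwl + 1.5 R_nwt = 1304 kN.
R_n = max = 1304 kN [governs: (ii)]; φR_n = 978.4 kN.

φR_n ≈ 978 kN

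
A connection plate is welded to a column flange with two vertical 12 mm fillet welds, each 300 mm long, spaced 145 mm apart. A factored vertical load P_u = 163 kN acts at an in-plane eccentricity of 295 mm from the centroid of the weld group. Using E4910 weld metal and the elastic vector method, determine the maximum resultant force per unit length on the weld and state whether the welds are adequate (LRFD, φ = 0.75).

f_max ≈ 1190 N/mm; adequate

E49XX → F_EXX = 490 MPa.
Total weld length L_w = 600 mm. Treat welds as unit-width lines.
Polar moment about centroid: J = 2[d³/12 + d(b/2)²] = 2[300³/12 + 300×72.5²] = 7654000 mm³.
Direct shear f_v = P/L_w = 163×10³ / 600 = 271.7 N/mm (vertical).
Torsion M = P·e = 163×10³ × 295 = 48085000 N·mm.
Critical point at (x, y) = (72.5, 150) from centroid. f_tx = M·y/J = 942.4 N/mm; f_ty = M·x/J = 455.5 N/mm.
Resultant f_max = √[f_tx² + (f_v + f_ty)²] = √[942.4² + (271.7 + 455.5)²] = 1190 N/mm.
Capacity per unit length: φr_n = 0.75 × 0.6 × 490 × (0.707 × 12) = 1871 N/mm.
1190 ≤ 1871 → adequate.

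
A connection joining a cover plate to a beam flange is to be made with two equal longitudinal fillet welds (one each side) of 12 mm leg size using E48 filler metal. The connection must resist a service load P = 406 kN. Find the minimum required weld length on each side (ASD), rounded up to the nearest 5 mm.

E48XX → F_EXX = 480 MPa.
Throat t_e = 0.707 × 12 = 8.484 mm.
r_n/Ω = (0.6 × 480 × 8.484) / 2.0 = 1222 N/mm = 1.222 kN/mm.
L_req = P / (r_n/Ω) = 406 / 1.222 = 332.3 mm total.
Per side: 332.3 / 2 = 166.2 mm.
Round up → use L = 170 mm on each side.

L = 170 mm on each side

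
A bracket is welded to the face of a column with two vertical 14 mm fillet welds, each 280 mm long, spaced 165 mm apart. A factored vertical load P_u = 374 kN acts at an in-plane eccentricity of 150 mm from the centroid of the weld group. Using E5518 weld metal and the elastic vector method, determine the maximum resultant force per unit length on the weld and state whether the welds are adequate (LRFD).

E55XX → F_EXX = 550 MPa.
Total weld length L_w = 560 mm. Treat welds as unit-width lines.
Polar moment about centroid: J = 2[d³/12 + d(b/2)²] = 2[280³/12 + 280×82.5²] = 7470000 mm³.
Direct shear f_v = P/L_w = 374×10³ / 560 = 667.9 N/mm (vertical).
Torsion M = P·e = 374×10³ × 150 = 56100000 N·mm.
Critical point at (x, y) = (82.5, 140) from centroid. f_tx = M·y/J = 1051 N/mm; f_ty = M·x/J = 619.6 N/mm.
Resultant f_max = √[f_tx² + (f_v + f_ty)²] = √[1051² + (667.9 + 619.6)²] = 1662 N/mm.
Capacity per unit length: φr_n = 0.75 × 0.6 × 550 × (0.707 × 14) = 2450 N/mm.
1662 ≤ 2450 → adequate.

f_max ≈ 1660 N/mm; adequate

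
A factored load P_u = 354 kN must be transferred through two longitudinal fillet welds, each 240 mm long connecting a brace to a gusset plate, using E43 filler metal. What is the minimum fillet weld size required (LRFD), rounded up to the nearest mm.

E43XX → F_EXX = 430 MPa.
Total weld length L = 480 mm.
Required throat t_e = P_u / (φ × 0.6 F_EXX × L) = 354 / (0.75 × 0.6 × 430 × 480 × 10⁻³) = 3.811 mm.
Required leg w = t_e / 0.707 = 5.391 mm → use 6 mm.

w = 6 mm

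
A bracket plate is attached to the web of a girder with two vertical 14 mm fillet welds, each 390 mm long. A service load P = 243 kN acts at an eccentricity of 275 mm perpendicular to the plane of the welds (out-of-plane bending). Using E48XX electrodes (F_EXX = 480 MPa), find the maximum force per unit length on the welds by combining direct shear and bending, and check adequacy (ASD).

L_w = 2 × 390 = 780 mm; section modulus (unit throat) S = 2 × L²/6 = 50700 mm².
Direct shear f_v = P/L_w = 243×10³/780 = 311.5 N/mm.
Moment M = P × e = 243×10³ × 275 = 66825000 N·mm; bending f_b = M/S = 1318 N/mm.
f_max = √(f_v² + f_b²) = √(311.5² + 1318²) = 1354 N/mm.
r_n/Ω = (1/2.0) × 0.6 × 480 × (0.707 × 14) = 1425 N/mm → adequate.

f_max ≈ 1350 N/mm; adequate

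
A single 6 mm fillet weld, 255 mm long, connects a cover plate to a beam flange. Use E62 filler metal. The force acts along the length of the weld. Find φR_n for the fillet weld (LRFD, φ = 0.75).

φR_n ≈ 302 kN

E62XX → F_EXX = 620 MPa.
Effective throat t_e = 0.707 × 6 = 4.242 mm.
Total length L = 255 mm; A_we = 4.242 × 255 = 1082 mm².
F_nw = 0.6 F_EXX = 0.6 × 620 = 372 MPa.
φR_n = 0.75 × 372 × 1082 × 10⁻³ = 301.8 kN.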